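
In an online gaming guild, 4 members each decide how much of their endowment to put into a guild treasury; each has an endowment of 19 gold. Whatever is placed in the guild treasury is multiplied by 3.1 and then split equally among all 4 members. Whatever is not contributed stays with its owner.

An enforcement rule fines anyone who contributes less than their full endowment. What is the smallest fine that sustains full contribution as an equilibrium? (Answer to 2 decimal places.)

4.28 gold

Given the others contribute fully, the best deviation is to contribute 0 (any partial contribution still incurs the fine and gives up units whose private return 0.7750 is below 1).
Deviating from 19 to 0 saves 19 gold but forfeits the deviator's share of the drop in the guild treasury: 3.1/4 × 19 = 14.72.
So the deviation gain is 19 − 14.72 = 4.28, and the fine must be at least 4.28 gold to wipe it out.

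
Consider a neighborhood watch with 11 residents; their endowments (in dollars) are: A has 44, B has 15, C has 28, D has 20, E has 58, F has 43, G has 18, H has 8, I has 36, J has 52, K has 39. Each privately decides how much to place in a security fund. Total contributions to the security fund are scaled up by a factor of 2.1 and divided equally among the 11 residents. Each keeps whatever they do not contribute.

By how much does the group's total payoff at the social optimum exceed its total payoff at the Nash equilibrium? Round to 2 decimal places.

397.10 dollars

The private return per contributed unit is 2.1/11 = 0.1909 < 1 for every player regardless of endowment, so the Nash equilibrium is zero contribution and the group total is Σ E_j = 44 + 15 + 28 + 20 + 58 + 43 + 18 + 8 + 36 + 52 + 39 = 361.
Each contributed unit returns 2.100 to the group, so the social optimum is full contribution by everyone: group total = 2.100 × 361 = 758.10.
Efficiency loss = (2.100 − 1) × 361 = 397.10.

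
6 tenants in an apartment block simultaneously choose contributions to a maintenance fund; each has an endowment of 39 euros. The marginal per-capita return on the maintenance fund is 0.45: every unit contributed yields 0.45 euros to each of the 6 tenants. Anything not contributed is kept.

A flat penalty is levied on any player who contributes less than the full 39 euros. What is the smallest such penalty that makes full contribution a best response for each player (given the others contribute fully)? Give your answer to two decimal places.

Given the others contribute fully, the best deviation is to contribute 0 (any partial contribution still incurs the fine and gives up units whose private return 0.45 is below 1).
Deviating from 39 to 0 saves 39 euros but forfeits the deviator's share of the drop in the maintenance fund: 0.45 × 39 = 17.55.
So the deviation gain is 39 − 17.55 = 21.45, and the fine must be at least 21.45 euros to wipe it out.

21.45 euros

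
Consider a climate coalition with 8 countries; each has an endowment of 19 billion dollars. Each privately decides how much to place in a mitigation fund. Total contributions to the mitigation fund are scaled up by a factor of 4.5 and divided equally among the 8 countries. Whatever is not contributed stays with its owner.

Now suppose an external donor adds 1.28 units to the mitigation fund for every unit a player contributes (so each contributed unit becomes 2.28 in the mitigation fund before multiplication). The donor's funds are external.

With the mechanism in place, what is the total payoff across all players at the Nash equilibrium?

With the mechanism, a contributed unit returns 4.5 × 2.28 / 8 = 1.2825 per unit of net cost to the contributor — now above 1 — so contributing fully is weakly dominant for every player.
At the Nash equilibrium everyone contributes 19. Group total payoff = 4.5 × 2.28 × 152 = 1559.52.

1559.52 billion dollars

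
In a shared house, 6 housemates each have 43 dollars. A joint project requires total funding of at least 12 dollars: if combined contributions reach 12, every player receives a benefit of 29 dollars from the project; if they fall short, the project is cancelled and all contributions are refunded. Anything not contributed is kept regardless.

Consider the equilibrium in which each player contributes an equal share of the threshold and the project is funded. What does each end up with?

70 dollars

Equal share of the threshold: 12/6 = 2.
At this profile no one gains by cutting their contribution: any cut drops the total below 12, the project is cancelled, contributions are refunded, and the deviator ends with 43, which is less than 43 − 2 + 29 = 70. Contributing more than 2 just wastes the excess. So contributing exactly 2 is a best response.
Each player's payoff: 43 − 2 + 29 = 70.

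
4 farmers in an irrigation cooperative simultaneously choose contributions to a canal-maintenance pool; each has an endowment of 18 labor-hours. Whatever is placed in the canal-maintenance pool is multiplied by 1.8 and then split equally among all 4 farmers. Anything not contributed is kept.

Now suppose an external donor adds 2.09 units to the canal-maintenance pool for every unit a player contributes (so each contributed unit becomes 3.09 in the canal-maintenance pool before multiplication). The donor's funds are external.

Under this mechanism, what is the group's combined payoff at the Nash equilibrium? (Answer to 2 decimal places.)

400.46 labor-hours

With the mechanism, a contributed unit returns 1.8 × 3.09 / 4 = 1.3905 per unit of net cost to the contributor — now above 1 — so contributing fully is weakly dominant for every player.
So the Nash equilibrium is full contribution by all 4; the group earns 1.8 × 3.09 × 72 = 400.46.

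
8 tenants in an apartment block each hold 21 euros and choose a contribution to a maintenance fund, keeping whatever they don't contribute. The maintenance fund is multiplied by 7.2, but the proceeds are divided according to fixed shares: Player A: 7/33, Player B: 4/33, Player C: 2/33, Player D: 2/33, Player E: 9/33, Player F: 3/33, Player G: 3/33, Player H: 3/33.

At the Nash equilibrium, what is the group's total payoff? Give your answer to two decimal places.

428.40 euros

Each unit j contributes comes back to j as 7.2 × (j's share), so j prefers to contribute only if that share exceeds 1/7.2 = 0.1389; otherwise keeping the unit dominates.
Player A and Player E are above the threshold, contributing 21 each; the remaining 6 contribute 0. Total contributed: 42.
The maintenance fund pays out 7.2 × 42 = 302.40 in total (split across the unequal shares, but the aggregate is all that matters for the group sum).
The 6 free-riders keep 21 each, adding 126. Group total = 126 + 302.40 = 428.40.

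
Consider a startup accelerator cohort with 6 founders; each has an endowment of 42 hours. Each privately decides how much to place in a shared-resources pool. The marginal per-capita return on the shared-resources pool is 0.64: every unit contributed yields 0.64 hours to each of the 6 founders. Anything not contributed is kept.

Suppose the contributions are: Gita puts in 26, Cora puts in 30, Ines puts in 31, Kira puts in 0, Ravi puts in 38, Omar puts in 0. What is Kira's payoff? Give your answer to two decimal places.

122.00 hours

Total contributed: 26 + 30 + 31 + 0 + 38 + 0 = 125.
Each receives 0.64 × 125 = 80.00 from the shared-resources pool.
Kira keeps 42 − 0 = 42, so Kira's payoff is 42 + 80.00 = 122.00.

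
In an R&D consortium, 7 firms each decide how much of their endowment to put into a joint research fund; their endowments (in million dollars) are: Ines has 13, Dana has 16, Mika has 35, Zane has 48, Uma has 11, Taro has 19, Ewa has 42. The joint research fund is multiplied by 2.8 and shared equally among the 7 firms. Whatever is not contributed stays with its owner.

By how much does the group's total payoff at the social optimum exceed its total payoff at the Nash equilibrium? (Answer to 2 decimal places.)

331.20 million dollars

The private return per contributed unit is 2.8/7 = 0.4000 < 1 for every player regardless of endowment, so the Nash equilibrium is zero contribution and the group total is Σ E_j = 13 + 16 + 35 + 48 + 11 + 19 + 42 = 184.
Each contributed unit returns 2.800 to the group, so the social optimum is full contribution by everyone: group total = 2.800 × 184 = 515.20.
Efficiency loss = (2.800 − 1) × 184 = 331.20.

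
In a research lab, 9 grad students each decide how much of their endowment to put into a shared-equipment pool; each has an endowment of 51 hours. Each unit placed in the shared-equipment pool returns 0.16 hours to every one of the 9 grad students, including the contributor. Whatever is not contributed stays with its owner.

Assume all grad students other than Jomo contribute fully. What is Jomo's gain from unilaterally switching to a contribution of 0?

Switching from a contribution of 51 to 0 lets Jomo keep an extra 51 hours, but lowers the shared-equipment pool by 51, which costs Jomo their own share of that drop: 0.16 × 51 = 8.16.
Net gain = 51 − 8.16 = 42.84. The private return per contributed unit (0.16) is below 1, so free-riding is indeed the best response regardless of what the others do.

42.84 hours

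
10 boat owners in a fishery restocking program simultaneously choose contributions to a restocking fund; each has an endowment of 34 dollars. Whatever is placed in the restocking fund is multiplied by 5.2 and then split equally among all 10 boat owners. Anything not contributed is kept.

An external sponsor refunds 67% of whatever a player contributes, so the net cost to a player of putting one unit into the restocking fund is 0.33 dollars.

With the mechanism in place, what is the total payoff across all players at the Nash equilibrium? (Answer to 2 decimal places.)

1995.80 dollars

With the mechanism, a contributed unit returns (5.2/10) / 0.33 = 1.5758 per unit of net cost to the contributor — now above 1 — so contributing fully is weakly dominant for every player.
So the Nash equilibrium is full contribution by all 10; the group earns 10 × (34 × 0.67 + 5.2 × 34) = 1995.80.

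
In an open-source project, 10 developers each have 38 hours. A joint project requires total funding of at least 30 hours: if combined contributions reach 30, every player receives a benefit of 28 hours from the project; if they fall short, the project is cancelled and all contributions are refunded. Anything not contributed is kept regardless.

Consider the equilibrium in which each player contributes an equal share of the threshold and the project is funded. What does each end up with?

Equal share of the threshold: 30/10 = 3.
At this profile no one gains by cutting their contribution: any cut drops the total below 30, the project is cancelled, contributions are refunded, and the deviator ends with 38, which is less than 38 − 3 + 28 = 63. Contributing more than 3 just wastes the excess. So contributing exactly 3 is a best response.
Each player's payoff: 38 − 3 + 28 = 63.

63 hours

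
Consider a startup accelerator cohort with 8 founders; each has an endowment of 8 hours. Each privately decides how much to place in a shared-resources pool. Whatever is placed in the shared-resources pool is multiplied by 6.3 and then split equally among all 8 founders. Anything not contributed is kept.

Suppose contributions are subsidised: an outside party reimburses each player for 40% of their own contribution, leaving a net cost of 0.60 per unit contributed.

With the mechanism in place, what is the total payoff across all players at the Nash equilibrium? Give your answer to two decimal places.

With the mechanism, a contributed unit returns (6.3/8) / 0.60 = 1.3125 per unit of net cost to the contributor — now above 1 — so contributing fully is weakly dominant for every player.
At the Nash equilibrium everyone contributes 8. Group total payoff = 8 × (8 × 0.40 + 6.3 × 8) = 428.80.

428.80 hours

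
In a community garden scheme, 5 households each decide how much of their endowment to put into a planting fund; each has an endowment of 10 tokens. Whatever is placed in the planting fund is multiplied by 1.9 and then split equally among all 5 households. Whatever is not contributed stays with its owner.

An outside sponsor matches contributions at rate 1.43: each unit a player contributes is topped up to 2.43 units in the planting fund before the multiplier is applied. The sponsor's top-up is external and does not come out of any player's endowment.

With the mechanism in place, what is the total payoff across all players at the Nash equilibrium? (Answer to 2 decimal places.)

50.00 tokens

Even with the mechanism, each unit contributed returns only 1.9 × 2.43 / 5 = 0.9234 per unit of net cost, so contributing nothing is still dominant.
Everyone keeps their endowment and the group total is 5 × 10 = 50.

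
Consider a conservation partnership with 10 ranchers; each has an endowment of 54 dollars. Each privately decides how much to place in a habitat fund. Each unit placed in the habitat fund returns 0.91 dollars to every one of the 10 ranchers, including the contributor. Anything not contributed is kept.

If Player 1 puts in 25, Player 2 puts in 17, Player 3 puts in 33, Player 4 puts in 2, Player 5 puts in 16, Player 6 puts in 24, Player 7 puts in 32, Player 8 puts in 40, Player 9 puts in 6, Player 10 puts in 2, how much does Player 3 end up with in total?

200.27 dollars

Total contributed: 25 + 17 + 33 + 2 + 16 + 24 + 32 + 40 + 6 + 2 = 197.
Each receives 0.91 × 197 = 179.27 from the habitat fund.
Player 3 keeps 54 − 33 = 21, so Player 3's payoff is 21 + 179.27 = 200.27.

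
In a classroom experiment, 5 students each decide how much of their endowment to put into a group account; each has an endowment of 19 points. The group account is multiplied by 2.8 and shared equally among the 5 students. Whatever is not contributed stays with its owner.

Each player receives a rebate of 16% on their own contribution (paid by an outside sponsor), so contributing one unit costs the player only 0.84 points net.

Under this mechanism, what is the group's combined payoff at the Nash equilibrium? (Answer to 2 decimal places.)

With the mechanism, a contributed unit returns (2.8/5) / 0.84 = 0.6667 per unit of net cost — still below 1 — so contributing 0 remains dominant for every player.
Everyone keeps their endowment and the group total is 5 × 19 = 95.

95.00 points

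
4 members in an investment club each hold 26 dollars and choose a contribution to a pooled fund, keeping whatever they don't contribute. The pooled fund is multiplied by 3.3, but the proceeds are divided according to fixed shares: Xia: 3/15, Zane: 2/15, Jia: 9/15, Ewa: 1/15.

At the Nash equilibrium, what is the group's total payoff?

A player with share s gets back 3.3·s per unit contributed, so full contribution is dominant for anyone with s > 1/3.3 = 0.3030 and zero contribution is dominant for anyone below.
Jia alone (share 9/15) is above the threshold, contributing 26; the remaining 3 contribute 0. Total contributed: 26.
The pooled fund pays out 3.3 × 26 = 85.80 in total (split across the unequal shares, but the aggregate is all that matters for the group sum).
The 3 free-riders keep 26 each, adding 78. Group total = 78 + 85.80 = 163.80.

163.80 dollars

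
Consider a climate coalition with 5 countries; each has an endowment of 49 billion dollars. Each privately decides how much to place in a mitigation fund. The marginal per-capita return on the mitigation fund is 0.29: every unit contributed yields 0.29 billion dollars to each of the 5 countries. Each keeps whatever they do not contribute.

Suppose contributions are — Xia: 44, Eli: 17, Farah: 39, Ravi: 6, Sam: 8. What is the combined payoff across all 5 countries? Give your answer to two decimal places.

Total contributed: 44 + 17 + 39 + 6 + 8 = 114; total kept: 5 × 49 − 114 = 131.
The mitigation fund pays out 0.29 × 5 × 114 = 165.30 in aggregate.
Group total = 131 + 165.30 = 296.30.

296.30 billion dollars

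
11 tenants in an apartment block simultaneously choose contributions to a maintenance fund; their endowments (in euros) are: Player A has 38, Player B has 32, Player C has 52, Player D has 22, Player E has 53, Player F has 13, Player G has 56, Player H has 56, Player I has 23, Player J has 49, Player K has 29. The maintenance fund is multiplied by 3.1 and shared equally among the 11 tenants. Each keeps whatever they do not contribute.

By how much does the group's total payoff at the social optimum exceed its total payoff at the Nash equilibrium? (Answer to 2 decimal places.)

888.30 euros

The private return per contributed unit is 3.1/11 = 0.2818 < 1 for every player regardless of endowment, so the Nash equilibrium is zero contribution and the group total is Σ E_j = 38 + 32 + 52 + 22 + 53 + 13 + 56 + 56 + 23 + 49 + 29 = 423.
Each contributed unit returns 3.100 to the group, so the social optimum is full contribution by everyone: group total = 3.100 × 423 = 1311.30.
Efficiency loss = (3.100 − 1) × 423 = 888.30.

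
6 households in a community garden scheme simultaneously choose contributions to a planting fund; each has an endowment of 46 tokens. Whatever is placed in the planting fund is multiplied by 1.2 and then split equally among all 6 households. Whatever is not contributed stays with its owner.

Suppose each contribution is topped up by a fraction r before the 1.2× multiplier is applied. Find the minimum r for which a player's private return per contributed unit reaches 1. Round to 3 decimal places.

With matching at rate r, one contributed unit becomes (1 + r) in the planting fund and returns 1.2 × (1 + r) / 6 to the contributor.
Setting this equal to 1: 1 + r = 6/1.2 = 5.0000.
So the minimum matching rate is r = 5.0000 − 1 = 4.000.

4.000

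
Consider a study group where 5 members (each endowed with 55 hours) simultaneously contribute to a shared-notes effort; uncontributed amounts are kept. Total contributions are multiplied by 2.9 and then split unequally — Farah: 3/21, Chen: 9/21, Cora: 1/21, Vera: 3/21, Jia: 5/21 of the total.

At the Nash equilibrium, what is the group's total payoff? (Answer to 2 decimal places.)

379.50 hours

For player j, contributing a unit is worthwhile iff 2.9 × (j's share) ≥ 1, i.e. iff j's share is at least 0.3448.
Chen alone (share 9/21) is above the threshold, contributing 55; the remaining 4 contribute 0. Total contributed: 55.
The shared-notes effort pays out 2.9 × 55 = 159.50 in total (split across the unequal shares, but the aggregate is all that matters for the group sum).
The 4 free-riders keep 55 each, adding 220. Group total = 220 + 159.50 = 379.50.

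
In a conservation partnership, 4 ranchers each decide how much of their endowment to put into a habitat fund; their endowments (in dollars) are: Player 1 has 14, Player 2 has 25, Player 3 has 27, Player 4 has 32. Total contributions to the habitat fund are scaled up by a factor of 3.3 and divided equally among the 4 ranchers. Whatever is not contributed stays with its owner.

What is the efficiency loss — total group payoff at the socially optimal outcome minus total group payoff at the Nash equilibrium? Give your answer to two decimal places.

225.40 dollars

The private return per contributed unit is 3.3/4 = 0.8250 < 1 for every player regardless of endowment, so the Nash equilibrium is zero contribution and the group total is Σ E_j = 14 + 25 + 27 + 32 = 98.
Each contributed unit returns 3.300 to the group, so the social optimum is full contribution by everyone: group total = 3.300 × 98 = 323.40.
Efficiency loss = (3.300 − 1) × 98 = 225.40.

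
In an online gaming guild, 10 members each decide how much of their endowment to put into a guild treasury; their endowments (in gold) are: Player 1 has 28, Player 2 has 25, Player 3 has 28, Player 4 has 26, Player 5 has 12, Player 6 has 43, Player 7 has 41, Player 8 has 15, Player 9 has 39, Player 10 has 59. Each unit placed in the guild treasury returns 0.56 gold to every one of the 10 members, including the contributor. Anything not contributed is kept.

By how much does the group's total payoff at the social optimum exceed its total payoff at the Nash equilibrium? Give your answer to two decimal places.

1453.60 gold

The private return per contributed unit is 0.56 < 1 for everyone, so the Nash equilibrium is zero contribution and the group total is Σ E_j = 28 + 25 + 28 + 26 + 12 + 43 + 41 + 15 + 39 + 59 = 316.
Each contributed unit returns 5.600 to the group, so the social optimum is full contribution by everyone: group total = 5.600 × 316 = 1769.60.
Efficiency loss = (5.600 − 1) × 316 = 1453.60.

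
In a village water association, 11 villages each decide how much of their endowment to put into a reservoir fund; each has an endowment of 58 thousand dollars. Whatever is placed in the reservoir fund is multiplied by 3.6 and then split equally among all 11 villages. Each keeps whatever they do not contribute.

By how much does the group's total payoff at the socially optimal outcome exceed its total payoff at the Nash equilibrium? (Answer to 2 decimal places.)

1658.80 thousand dollars

Each contributed unit returns 3.6/11 = 0.3273 to its contributor — below 1 — so contributing 0 is dominant for every player. At the Nash equilibrium everyone keeps their 58, and the group total is 11 × 58 = 638.
Each contributed unit returns 3.600 to the group as a whole (0.3273 to each of 11 players), which exceeds 1, so the social optimum is full contribution: group total = 3.600 × 638 = 2296.80.
Efficiency loss = 2296.80 − 638 = 1658.80.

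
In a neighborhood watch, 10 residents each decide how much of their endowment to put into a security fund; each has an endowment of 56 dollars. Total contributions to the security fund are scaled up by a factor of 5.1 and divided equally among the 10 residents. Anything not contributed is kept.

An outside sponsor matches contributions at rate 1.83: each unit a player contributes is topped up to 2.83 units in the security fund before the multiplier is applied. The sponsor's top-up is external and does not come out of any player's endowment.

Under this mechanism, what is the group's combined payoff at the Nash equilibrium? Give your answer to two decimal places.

8082.48 dollars

With the mechanism, a contributed unit returns 5.1 × 2.83 / 10 = 1.4433 per unit of net cost to the contributor — now above 1 — so contributing fully is weakly dominant for every player.
So the Nash equilibrium is full contribution by all 10; the group earns 5.1 × 2.83 × 560 = 8082.48.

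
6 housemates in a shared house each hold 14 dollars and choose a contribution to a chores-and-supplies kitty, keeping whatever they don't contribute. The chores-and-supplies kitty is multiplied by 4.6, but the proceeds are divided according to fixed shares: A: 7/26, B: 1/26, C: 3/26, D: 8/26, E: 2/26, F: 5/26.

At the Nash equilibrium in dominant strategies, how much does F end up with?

A player with share s gets back 4.6·s per unit contributed, so full contribution is dominant for anyone with s > 1/4.6 = 0.2174 and zero contribution is dominant for anyone below.
A and D clear that bar, contributing 14 each; the remaining 4 contribute 0. Total contributed: 28.
F keeps 14 and receives 4.6 × 28 × 5/26 = 24.77 from the chores-and-supplies kitty, for a payoff of 38.77.

38.77 dollars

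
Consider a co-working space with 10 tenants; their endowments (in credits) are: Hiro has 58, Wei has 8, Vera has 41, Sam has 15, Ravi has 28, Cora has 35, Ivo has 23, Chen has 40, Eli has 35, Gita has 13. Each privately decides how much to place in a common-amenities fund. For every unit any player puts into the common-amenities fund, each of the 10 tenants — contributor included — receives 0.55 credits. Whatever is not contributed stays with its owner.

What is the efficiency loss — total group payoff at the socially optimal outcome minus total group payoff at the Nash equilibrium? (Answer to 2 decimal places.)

1332.00 credits

The private return per contributed unit is 0.55 < 1 for everyone, so the Nash equilibrium is zero contribution and the group total is Σ E_j = 58 + 8 + 41 + 15 + 28 + 35 + 23 + 40 + 35 + 13 = 296.
Each contributed unit returns 5.500 to the group, so the social optimum is full contribution by everyone: group total = 5.500 × 296 = 1628.00.
Efficiency loss = (5.500 − 1) × 296 = 1332.00.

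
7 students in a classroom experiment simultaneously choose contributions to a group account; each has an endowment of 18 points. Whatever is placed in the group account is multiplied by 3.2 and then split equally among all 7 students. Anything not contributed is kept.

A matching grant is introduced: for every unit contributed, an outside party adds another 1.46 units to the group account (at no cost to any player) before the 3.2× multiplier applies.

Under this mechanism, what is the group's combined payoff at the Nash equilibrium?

Under the mechanism each unit contributed yields 3.2 × 2.46 / 7 = 1.1246 back to its contributor per unit of net cost, which exceeds 1, making full contribution the dominant choice for everyone.
At the Nash equilibrium everyone contributes 18. Group total payoff = 3.2 × 2.46 × 126 = 991.87.

991.87 points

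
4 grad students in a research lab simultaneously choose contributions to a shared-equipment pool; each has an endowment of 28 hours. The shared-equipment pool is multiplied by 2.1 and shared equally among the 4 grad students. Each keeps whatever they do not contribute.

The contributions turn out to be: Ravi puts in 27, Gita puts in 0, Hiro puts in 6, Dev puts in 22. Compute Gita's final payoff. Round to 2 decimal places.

Total contributed: 27 + 0 + 6 + 22 = 55.
Each receives 2.1 × 55 / 4 = 28.88 from the shared-equipment pool.
Gita keeps 28 − 0 = 28, so Gita's payoff is 28 + 28.88 = 56.88.

56.88 hours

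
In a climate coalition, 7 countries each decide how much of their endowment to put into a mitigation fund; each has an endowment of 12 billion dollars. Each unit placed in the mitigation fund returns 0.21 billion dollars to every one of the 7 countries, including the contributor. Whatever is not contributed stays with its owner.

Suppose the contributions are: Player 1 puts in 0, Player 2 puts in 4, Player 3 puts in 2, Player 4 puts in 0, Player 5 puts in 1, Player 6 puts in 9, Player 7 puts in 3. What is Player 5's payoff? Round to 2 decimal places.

Total contributed: 0 + 4 + 2 + 0 + 1 + 9 + 3 = 19.
Each receives 0.21 × 19 = 3.99 from the mitigation fund.
Player 5 keeps 12 − 1 = 11, so Player 5's payoff is 11 + 3.99 = 14.99.

14.99 billion dollars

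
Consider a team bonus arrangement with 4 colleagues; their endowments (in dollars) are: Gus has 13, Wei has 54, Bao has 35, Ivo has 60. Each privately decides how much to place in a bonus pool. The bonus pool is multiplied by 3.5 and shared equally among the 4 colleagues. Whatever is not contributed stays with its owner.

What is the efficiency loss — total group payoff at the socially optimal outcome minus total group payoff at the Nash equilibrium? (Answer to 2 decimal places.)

405.00 dollars

The private return per contributed unit is 3.5/4 = 0.8750 < 1 for every player regardless of endowment, so the Nash equilibrium is zero contribution and the group total is Σ E_j = 13 + 54 + 35 + 60 = 162.
Each contributed unit returns 3.500 to the group, so the social optimum is full contribution by everyone: group total = 3.500 × 162 = 567.00.
Efficiency loss = (3.500 − 1) × 162 = 405.00.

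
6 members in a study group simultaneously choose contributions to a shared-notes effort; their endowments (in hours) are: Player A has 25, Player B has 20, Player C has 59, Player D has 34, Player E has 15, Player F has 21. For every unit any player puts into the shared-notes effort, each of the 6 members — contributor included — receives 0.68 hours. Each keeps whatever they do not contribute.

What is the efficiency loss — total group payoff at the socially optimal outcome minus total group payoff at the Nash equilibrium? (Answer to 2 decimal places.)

The private return per contributed unit is 0.68 < 1 for everyone, so the Nash equilibrium is zero contribution and the group total is Σ E_j = 25 + 20 + 59 + 34 + 15 + 21 = 174.
Each contributed unit returns 4.080 to the group, so the social optimum is full contribution by everyone: group total = 4.080 × 174 = 709.92.
Efficiency loss = (4.080 − 1) × 174 = 535.92.

535.92 hours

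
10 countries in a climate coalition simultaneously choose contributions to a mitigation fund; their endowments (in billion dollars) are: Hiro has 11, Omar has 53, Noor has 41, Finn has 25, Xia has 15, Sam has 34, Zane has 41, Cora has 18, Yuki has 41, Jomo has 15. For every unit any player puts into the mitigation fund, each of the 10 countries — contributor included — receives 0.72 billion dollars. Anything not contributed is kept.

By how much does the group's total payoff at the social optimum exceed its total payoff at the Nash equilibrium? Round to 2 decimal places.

The private return per contributed unit is 0.72 < 1 for everyone, so the Nash equilibrium is zero contribution and the group total is Σ E_j = 11 + 53 + 41 + 25 + 15 + 34 + 41 + 18 + 41 + 15 = 294.
Each contributed unit returns 7.200 to the group, so the social optimum is full contribution by everyone: group total = 7.200 × 294 = 2116.80.
Efficiency loss = (7.200 − 1) × 294 = 1822.80.

1822.80 billion dollars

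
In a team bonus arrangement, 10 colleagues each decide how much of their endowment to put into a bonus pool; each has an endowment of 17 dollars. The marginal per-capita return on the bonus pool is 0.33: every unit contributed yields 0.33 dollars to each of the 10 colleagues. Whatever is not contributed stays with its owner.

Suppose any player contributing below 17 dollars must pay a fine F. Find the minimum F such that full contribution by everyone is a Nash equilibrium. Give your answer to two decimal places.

11.39 dollars

Given the others contribute fully, the best deviation is to contribute 0 (any partial contribution still incurs the fine and gives up units whose private return 0.33 is below 1).
Deviating from 17 to 0 saves 17 dollars but forfeits the deviator's share of the drop in the bonus pool: 0.33 × 17 = 5.61.
So the deviation gain is 17 − 5.61 = 11.39, and the fine must be at least 11.39 dollars to wipe it out.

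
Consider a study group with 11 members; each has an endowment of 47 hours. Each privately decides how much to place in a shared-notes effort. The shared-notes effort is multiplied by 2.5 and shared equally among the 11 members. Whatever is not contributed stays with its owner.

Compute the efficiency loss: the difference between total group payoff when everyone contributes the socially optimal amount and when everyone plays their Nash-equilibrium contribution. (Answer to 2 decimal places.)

Each contributed unit returns 2.5/11 = 0.2273 to its contributor — below 1 — so contributing 0 is dominant for every player. At the Nash equilibrium everyone keeps their 47, and the group total is 11 × 47 = 517.
Each contributed unit returns 2.500 to the group as a whole (0.2273 to each of 11 players), which exceeds 1, so the social optimum is full contribution: group total = 2.500 × 517 = 1292.50.
Efficiency loss = 1292.50 − 517 = 775.50.

775.50 hours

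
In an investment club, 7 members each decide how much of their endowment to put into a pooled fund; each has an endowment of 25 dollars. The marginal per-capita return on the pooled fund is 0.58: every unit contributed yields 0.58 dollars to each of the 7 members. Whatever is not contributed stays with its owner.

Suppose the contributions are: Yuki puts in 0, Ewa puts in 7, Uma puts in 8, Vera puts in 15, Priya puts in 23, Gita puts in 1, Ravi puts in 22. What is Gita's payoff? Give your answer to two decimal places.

Total contributed: 0 + 7 + 8 + 15 + 23 + 1 + 22 = 76.
Each receives 0.58 × 76 = 44.08 from the pooled fund.
Gita keeps 25 − 1 = 24, so Gita's payoff is 24 + 44.08 = 68.08.

68.08 dollars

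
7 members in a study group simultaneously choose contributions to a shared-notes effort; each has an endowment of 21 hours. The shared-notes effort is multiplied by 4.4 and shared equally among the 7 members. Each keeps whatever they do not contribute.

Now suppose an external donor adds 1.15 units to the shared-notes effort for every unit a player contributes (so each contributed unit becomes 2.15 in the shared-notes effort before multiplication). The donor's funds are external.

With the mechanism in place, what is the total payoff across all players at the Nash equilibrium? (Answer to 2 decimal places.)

Under the mechanism each unit contributed yields 4.4 × 2.15 / 7 = 1.3514 back to its contributor per unit of net cost, which exceeds 1, making full contribution the dominant choice for everyone.
At the Nash equilibrium everyone contributes 21. Group total payoff = 4.4 × 2.15 × 147 = 1390.62.

1390.62 hours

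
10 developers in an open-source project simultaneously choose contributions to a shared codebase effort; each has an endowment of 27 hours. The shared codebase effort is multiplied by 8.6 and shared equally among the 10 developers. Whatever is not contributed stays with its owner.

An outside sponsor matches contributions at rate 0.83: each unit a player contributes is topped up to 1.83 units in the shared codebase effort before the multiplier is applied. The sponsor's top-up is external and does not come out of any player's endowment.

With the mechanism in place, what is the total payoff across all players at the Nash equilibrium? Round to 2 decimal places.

4249.26 hours

Under the mechanism each unit contributed yields 8.6 × 1.83 / 10 = 1.5738 back to its contributor per unit of net cost, which exceeds 1, making full contribution the dominant choice for everyone.
So the Nash equilibrium is full contribution by all 10; the group earns 8.6 × 1.83 × 270 = 4249.26.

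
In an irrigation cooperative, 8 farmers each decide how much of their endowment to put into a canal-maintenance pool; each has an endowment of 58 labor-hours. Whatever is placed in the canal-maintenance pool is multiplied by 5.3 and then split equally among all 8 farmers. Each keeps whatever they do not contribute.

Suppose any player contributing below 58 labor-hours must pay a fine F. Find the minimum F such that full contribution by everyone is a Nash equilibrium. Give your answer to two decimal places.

19.58 labor-hours

Given the others contribute fully, the best deviation is to contribute 0 (any partial contribution still incurs the fine and gives up units whose private return 0.6625 is below 1).
Deviating from 58 to 0 saves 58 labor-hours but forfeits the deviator's share of the drop in the canal-maintenance pool: 5.3/8 × 58 = 38.42.
So the deviation gain is 58 − 38.42 = 19.58, and the fine must be at least 19.58 labor-hours to wipe it out.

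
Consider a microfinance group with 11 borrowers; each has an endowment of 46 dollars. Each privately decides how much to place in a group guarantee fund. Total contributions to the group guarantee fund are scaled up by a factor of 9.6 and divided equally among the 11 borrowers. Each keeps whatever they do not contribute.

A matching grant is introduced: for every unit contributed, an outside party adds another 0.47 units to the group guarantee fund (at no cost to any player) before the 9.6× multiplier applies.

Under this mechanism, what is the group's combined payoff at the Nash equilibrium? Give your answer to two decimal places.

7140.67 dollars

With the mechanism, a contributed unit returns 9.6 × 1.47 / 11 = 1.2829 per unit of net cost to the contributor — now above 1 — so contributing fully is weakly dominant for every player.
So the Nash equilibrium is full contribution by all 11; the group earns 9.6 × 1.47 × 506 = 7140.67.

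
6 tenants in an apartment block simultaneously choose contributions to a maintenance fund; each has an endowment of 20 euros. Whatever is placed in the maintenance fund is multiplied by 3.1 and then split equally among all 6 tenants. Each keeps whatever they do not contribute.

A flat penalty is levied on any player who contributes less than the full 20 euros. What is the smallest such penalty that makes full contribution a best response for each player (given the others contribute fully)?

Given the others contribute fully, the best deviation is to contribute 0 (any partial contribution still incurs the fine and gives up units whose private return 0.5167 is below 1).
Deviating from 20 to 0 saves 20 euros but forfeits the deviator's share of the drop in the maintenance fund: 3.1/6 × 20 = 10.33.
So the deviation gain is 20 − 10.33 = 9.67, and the fine must be at least 9.67 euros to wipe it out.

9.67 euros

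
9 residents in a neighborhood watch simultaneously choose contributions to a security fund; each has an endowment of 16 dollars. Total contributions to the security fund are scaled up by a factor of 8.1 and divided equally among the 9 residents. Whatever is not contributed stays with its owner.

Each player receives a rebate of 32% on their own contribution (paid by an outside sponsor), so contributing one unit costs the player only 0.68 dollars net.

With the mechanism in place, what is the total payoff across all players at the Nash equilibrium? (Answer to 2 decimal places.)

Under the mechanism each unit contributed yields (8.1/9) / 0.68 = 1.3235 back to its contributor per unit of net cost, which exceeds 1, making full contribution the dominant choice for everyone.
So the Nash equilibrium is full contribution by all 9; the group earns 9 × (16 × 0.32 + 8.1 × 16) = 1212.48.

1212.48 dollars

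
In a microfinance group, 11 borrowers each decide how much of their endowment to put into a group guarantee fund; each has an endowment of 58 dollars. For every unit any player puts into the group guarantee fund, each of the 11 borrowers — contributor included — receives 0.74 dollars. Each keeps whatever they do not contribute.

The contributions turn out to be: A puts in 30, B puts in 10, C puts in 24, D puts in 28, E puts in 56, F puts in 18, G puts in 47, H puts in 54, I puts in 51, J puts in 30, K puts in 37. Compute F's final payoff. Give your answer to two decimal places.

Total contributed: 30 + 10 + 24 + 28 + 56 + 18 + 47 + 54 + 51 + 30 + 37 = 385.
Each receives 0.74 × 385 = 284.90 from the group guarantee fund.
F keeps 58 − 18 = 40, so F's payoff is 40 + 284.90 = 324.90.

324.90 dollars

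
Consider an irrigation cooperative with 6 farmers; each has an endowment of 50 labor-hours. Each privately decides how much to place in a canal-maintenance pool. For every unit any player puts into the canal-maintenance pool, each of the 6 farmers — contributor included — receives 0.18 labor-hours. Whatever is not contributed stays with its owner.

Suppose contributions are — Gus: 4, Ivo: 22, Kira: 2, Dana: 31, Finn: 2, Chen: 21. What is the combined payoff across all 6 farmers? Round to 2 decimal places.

306.56 labor-hours

Total contributed: 4 + 22 + 2 + 31 + 2 + 21 = 82; total kept: 6 × 50 − 82 = 218.
The canal-maintenance pool pays out 0.18 × 6 × 82 = 88.56 in aggregate.
Group total = 218 + 88.56 = 306.56.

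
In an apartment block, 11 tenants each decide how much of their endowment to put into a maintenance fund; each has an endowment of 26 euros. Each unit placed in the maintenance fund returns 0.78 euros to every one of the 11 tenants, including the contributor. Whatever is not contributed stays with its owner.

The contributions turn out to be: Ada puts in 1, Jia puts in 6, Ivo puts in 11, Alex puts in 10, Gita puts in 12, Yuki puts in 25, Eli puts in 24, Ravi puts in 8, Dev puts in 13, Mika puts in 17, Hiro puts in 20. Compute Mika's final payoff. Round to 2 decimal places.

123.66 euros

Total contributed: 1 + 6 + 11 + 10 + 12 + 25 + 24 + 8 + 13 + 17 + 20 = 147.
Each receives 0.78 × 147 = 114.66 from the maintenance fund.
Mika keeps 26 − 17 = 9, so Mika's payoff is 9 + 114.66 = 123.66.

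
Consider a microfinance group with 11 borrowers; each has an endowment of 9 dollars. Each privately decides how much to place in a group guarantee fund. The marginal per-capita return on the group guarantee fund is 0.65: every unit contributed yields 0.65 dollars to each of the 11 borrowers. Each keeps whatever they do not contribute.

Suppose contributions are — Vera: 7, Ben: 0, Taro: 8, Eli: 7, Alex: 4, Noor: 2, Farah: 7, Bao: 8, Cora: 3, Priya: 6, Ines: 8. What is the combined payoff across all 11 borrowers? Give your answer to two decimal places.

Total contributed: 7 + 0 + 8 + 7 + 4 + 2 + 7 + 8 + 3 + 6 + 8 = 60; total kept: 11 × 9 − 60 = 39.
The group guarantee fund pays out 0.65 × 11 × 60 = 429.00 in aggregate.
Group total = 39 + 429.00 = 468.00.

468.00 dollars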